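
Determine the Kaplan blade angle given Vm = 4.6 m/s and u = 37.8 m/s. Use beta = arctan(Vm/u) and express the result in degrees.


beta = arctan(4.6 / 37.8) = 6.9384 degrees


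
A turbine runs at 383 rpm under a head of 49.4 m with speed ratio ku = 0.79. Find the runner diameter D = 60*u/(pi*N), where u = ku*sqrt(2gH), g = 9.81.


u = 0.79 * sqrt(2*9.81*49.4) = 24.5946 m/s
D = 60 * 24.5946 / (pi * 383) = 1.2264 m


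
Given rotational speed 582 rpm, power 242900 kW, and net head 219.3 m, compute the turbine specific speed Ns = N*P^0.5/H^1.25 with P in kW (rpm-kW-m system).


Ns = 582 * 242900^0.5 / 219.3^1.25 = 339.8901


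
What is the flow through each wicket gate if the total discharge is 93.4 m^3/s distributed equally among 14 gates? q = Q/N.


q = 93.4 / 14 = 6.6714 m^3/s


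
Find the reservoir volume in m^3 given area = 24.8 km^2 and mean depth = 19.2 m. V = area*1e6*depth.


V = 24.8 * 1e6 * 19.2 = 4.7616e+08 m^3


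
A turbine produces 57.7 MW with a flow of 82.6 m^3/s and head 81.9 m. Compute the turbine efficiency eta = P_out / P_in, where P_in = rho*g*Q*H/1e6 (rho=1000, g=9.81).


P_in = 1000 * 9.81 * 82.6 * 81.9 / 1e6 = 66.3641 MW
eta = 57.7 / 66.3641 = 0.8694


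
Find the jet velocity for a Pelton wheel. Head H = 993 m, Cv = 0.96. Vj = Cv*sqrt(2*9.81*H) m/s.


Vj = 0.96 * sqrt(2*9.81*993) = 133.9971 m/s


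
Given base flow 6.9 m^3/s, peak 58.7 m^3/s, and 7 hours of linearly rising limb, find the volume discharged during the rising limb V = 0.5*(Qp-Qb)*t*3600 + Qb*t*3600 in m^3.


V = 0.5*(58.7 - 6.9)*7*3600 + 6.9*7*3600 = 826560.0000 m^3


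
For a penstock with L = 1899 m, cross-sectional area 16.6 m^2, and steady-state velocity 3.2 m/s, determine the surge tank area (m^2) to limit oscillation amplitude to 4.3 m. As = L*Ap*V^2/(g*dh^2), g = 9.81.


As = 1899 * 16.6 * 3.2^2 / (9.81 * 4.3^2) = 1779.6192 m^2


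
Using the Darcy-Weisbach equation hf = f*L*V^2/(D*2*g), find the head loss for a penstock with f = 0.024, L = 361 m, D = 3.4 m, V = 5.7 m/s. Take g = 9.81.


hf = 0.024 * 361 * 5.7^2 / (3.4 * 2 * 9.81) = 4.2198 m


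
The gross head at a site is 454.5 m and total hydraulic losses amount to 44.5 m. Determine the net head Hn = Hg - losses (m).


Hn = 454.5 - 44.5 = 410.0000 m


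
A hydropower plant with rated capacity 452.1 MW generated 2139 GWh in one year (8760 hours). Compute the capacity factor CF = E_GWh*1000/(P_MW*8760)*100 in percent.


CF = 2139 * 1000 / (452.1 * 8760) * 100 = 54.0098 %


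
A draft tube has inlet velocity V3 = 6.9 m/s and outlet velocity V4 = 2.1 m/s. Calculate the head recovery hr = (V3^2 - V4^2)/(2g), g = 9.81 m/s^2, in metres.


hr = (6.9^2 - 2.1^2) / (2*9.81) = 2.2018 m


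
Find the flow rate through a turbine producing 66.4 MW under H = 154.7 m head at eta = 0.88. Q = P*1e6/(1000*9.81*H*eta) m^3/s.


Q = 66.4 * 1e6 / (1000 * 9.81 * 154.7 * 0.88) = 49.7194 m^3/s


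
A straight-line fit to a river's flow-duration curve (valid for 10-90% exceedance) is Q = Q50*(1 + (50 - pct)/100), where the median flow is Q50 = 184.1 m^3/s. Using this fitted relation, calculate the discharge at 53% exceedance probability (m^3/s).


Q = 184.1 * (1 + (50 - 53)/100) = 178.5770 m^3/s


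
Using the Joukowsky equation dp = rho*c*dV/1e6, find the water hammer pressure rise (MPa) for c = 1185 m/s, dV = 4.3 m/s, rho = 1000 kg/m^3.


dp = 1000 * 1185 * 4.3 / 1e6 = 5.0955 MPa


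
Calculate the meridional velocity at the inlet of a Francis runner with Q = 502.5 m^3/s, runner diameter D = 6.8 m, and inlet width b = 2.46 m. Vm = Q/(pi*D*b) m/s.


Vm = 502.5 / (pi * 6.8 * 2.46) = 9.5619 m/s


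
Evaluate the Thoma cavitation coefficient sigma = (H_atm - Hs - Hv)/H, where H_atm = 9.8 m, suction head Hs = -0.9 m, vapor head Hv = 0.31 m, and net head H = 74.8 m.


sigma = (9.8 - (-0.9) - 0.31) / 74.8 = 0.1389


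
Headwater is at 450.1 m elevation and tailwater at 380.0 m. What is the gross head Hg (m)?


Hg = 450.1 - 380.0 = 70.1000 m


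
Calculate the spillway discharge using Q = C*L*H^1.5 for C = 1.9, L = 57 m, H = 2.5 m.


Q = 1.9 * 57 * 2.5^1.5 = 428.0933 m^3/s


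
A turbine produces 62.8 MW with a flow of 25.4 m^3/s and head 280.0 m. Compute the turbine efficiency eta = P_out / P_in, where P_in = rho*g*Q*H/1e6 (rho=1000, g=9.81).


P_in = 1000 * 9.81 * 25.4 * 280.0 / 1e6 = 69.7687 MW
eta = 62.8 / 69.7687 = 0.9001


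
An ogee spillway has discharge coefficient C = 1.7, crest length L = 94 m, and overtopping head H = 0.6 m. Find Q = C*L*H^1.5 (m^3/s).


Q = 1.7 * 94 * 0.6^1.5 = 74.2683 m^3/s


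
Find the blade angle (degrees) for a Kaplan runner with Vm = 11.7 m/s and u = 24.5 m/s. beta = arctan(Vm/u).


beta = arctan(11.7 / 24.5) = 25.5269 degrees


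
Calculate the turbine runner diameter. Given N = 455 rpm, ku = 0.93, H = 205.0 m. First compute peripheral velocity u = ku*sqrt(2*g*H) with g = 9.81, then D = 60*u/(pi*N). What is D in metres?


u = 0.93 * sqrt(2*9.81*205.0) = 58.9806 m/s
D = 60 * 58.9806 / (pi * 455) = 2.4757 m


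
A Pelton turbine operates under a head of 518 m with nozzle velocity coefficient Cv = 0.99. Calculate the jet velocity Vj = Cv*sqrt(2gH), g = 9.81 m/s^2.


Vj = 0.99 * sqrt(2*9.81*518) = 99.8044 m/s


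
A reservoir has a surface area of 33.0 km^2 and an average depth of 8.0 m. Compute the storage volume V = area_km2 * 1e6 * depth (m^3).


V = 33.0 * 1e6 * 8.0 = 2.6400e+08 m^3


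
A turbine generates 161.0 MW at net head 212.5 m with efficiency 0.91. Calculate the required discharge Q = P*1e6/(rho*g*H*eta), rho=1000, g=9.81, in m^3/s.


Q = 161.0 * 1e6 / (1000 * 9.81 * 212.5 * 0.91) = 84.8705 m^3/s


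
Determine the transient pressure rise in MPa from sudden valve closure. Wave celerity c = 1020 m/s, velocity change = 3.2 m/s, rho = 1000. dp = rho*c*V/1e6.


dp = 1000 * 1020 * 3.2 / 1e6 = 3.2640 MPa


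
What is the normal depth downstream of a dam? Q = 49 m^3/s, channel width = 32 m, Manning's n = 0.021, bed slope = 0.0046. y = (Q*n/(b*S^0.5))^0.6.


y = (49 * 0.021 / (32 * 0.0046^0.5))^0.6 = 0.6390 m


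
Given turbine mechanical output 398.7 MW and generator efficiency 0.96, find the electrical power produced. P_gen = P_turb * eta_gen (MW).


P_gen = 398.7 * 0.96 = 382.7520 MW


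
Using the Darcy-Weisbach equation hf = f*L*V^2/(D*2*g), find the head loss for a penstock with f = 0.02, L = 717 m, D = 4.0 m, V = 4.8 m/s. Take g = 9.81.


hf = 0.02 * 717 * 4.8^2 / (4.0 * 2 * 9.81) = 4.2099 m


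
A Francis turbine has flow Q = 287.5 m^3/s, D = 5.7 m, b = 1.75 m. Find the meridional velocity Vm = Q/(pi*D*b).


Vm = 287.5 / (pi * 5.7 * 1.75) = 9.1743 m/s


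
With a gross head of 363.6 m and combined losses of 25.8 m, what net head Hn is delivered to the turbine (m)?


Hn = 363.6 - 25.8 = 337.8000 m


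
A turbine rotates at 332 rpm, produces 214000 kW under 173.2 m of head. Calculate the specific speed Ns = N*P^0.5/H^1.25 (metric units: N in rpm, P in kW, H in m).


Ns = 332 * 214000^0.5 / 173.2^1.25 = 244.4332


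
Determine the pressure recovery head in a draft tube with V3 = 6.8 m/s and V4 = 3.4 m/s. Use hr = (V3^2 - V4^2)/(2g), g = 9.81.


hr = (6.8^2 - 3.4^2) / (2*9.81) = 1.7676 m


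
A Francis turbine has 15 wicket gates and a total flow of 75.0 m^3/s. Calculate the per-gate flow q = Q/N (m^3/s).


q = 75.0 / 15 = 5.0000 m^3/s


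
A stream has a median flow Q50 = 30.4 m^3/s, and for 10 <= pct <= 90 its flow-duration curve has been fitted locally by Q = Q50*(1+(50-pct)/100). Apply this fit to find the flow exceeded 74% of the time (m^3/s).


Q = 30.4 * (1 + (50 - 74)/100) = 23.1040 m^3/s


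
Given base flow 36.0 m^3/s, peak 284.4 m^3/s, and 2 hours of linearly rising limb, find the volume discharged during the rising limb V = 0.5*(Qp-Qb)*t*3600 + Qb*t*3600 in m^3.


V = 0.5*(284.4 - 36.0)*2*3600 + 36.0*2*3600 = 1.1534e+06 m^3


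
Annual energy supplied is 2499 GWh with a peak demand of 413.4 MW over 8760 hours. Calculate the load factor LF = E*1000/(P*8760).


LF = 2499 * 1000 / (413.4 * 8760) = 0.6901


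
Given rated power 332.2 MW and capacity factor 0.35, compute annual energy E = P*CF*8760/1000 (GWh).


E = 332.2 * 0.35 * 8760 / 1000 = 1018.5252 GWh


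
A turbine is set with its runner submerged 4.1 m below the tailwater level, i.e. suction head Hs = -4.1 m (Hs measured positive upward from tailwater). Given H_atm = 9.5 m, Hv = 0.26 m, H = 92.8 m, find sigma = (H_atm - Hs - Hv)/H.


sigma = (9.5 - (-4.1) - 0.26) / 92.8 = 0.1438


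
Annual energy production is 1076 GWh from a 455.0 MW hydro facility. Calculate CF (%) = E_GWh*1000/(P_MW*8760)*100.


CF = 1076 * 1000 / (455.0 * 8760) * 100 = 26.9958 %


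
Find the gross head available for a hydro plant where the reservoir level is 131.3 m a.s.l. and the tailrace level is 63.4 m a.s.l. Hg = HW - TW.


Hg = 131.3 - 63.4 = 67.9000 m


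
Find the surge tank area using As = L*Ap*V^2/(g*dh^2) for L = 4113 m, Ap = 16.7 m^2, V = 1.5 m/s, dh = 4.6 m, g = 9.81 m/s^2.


As = 4113 * 16.7 * 1.5^2 / (9.81 * 4.6^2) = 744.5143 m^2


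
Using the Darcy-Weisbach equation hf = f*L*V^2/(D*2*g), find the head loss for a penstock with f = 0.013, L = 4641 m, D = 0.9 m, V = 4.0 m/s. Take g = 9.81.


hf = 0.013 * 4641 * 4.0^2 / (0.9 * 2 * 9.81) = 54.6680 m


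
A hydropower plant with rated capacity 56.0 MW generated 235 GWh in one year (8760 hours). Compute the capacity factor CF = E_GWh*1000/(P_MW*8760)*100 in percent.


CF = 235 * 1000 / (56.0 * 8760) * 100 = 47.9044 %


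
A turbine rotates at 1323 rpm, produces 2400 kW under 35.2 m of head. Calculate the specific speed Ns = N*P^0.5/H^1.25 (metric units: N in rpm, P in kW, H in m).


Ns = 1323 * 2400^0.5 / 35.2^1.25 = 755.9397


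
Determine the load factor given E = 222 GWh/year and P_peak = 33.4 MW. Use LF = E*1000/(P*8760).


LF = 222 * 1000 / (33.4 * 8760) = 0.7588


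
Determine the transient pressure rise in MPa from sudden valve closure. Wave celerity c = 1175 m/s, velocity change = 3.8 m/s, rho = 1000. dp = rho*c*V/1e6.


dp = 1000 * 1175 * 3.8 / 1e6 = 4.4650 MPa


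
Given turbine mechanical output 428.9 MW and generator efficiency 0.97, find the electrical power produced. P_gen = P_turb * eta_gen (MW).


P_gen = 428.9 * 0.97 = 416.0330 MW


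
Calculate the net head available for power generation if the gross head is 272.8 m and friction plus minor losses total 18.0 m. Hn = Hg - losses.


Hn = 272.8 - 18.0 = 254.8000 m


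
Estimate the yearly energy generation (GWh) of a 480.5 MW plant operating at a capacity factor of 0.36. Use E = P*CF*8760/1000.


E = 480.5 * 0.36 * 8760 / 1000 = 1515.3048 GWh


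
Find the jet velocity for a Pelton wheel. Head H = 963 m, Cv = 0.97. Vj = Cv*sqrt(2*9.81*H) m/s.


Vj = 0.97 * sqrt(2*9.81*963) = 133.3320 m/s


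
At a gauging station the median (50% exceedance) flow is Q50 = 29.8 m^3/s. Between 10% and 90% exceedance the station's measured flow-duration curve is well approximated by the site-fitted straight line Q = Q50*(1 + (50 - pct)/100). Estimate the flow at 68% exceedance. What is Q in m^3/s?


Q = 29.8 * (1 + (50 - 68)/100) = 24.4360 m^3/s


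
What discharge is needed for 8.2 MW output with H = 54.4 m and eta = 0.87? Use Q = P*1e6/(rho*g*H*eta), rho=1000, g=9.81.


Q = 8.2 * 1e6 / (1000 * 9.81 * 54.4 * 0.87) = 17.6615 m^3/s


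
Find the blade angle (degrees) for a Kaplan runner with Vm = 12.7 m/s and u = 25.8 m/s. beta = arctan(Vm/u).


beta = arctan(12.7 / 25.8) = 26.2086 degrees


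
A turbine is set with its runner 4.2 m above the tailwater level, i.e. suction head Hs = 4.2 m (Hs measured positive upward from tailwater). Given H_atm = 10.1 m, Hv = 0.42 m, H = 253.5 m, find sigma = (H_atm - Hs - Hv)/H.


sigma = (10.1 - 4.2 - 0.42) / 253.5 = 0.0216


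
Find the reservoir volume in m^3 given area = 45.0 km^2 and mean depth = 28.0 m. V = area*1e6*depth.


V = 45.0 * 1e6 * 28.0 = 1.2600e+09 m^3


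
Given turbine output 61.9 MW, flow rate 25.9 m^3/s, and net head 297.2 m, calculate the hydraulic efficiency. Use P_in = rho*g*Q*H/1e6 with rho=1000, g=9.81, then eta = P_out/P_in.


P_in = 1000 * 9.81 * 25.9 * 297.2 / 1e6 = 75.5123 MW
eta = 61.9 / 75.5123 = 0.8197


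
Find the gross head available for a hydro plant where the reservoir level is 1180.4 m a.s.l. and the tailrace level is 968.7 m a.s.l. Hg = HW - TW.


Hg = 1180.4 - 968.7 = 211.7000 m


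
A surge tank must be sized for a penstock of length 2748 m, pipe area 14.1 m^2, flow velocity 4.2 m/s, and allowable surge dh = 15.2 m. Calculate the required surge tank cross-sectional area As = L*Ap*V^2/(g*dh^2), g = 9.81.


As = 2748 * 14.1 * 4.2^2 / (9.81 * 15.2^2) = 301.5631 m^2


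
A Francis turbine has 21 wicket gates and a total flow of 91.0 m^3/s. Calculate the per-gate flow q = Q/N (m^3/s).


q = 91.0 / 21 = 4.3333 m^3/s


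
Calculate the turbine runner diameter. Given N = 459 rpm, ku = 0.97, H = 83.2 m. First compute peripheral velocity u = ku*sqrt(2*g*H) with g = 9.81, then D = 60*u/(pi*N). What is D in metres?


u = 0.97 * sqrt(2*9.81*83.2) = 39.1907 m/s
D = 60 * 39.1907 / (pi * 459) = 1.6307 m


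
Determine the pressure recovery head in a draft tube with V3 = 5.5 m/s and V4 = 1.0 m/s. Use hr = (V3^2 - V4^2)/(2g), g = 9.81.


hr = (5.5^2 - 1.0^2) / (2*9.81) = 1.4908 m


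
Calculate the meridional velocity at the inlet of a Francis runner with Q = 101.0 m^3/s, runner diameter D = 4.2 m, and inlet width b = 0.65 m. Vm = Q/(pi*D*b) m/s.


Vm = 101.0 / (pi * 4.2 * 0.65) = 11.7763 m/s


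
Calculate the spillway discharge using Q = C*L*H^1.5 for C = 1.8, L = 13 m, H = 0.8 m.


Q = 1.8 * 13 * 0.8^1.5 = 16.7437 m^3/s


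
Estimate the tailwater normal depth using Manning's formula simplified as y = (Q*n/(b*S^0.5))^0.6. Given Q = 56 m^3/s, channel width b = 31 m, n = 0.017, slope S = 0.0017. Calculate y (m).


y = (56 * 0.017 / (31 * 0.0017^0.5))^0.6 = 0.8380 m


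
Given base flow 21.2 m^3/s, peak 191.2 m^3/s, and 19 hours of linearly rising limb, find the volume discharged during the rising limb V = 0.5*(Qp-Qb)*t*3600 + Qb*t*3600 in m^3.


V = 0.5*(191.2 - 21.2)*19*3600 + 21.2*19*3600 = 7.2641e+06 m^3


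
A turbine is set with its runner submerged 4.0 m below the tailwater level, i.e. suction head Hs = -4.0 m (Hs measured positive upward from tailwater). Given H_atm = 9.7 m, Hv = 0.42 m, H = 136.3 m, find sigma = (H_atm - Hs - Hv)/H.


sigma = (9.7 - (-4.0) - 0.42) / 136.3 = 0.0974


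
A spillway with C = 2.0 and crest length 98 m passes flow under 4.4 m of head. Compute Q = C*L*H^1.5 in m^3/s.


Q = 2.0 * 98 * 4.4^1.5 = 1808.9855 m^3/s


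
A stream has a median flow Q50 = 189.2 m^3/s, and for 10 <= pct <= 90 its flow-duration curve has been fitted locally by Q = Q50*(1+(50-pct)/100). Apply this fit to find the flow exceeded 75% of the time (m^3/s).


Q = 189.2 * (1 + (50 - 75)/100) = 141.9000 m^3/s


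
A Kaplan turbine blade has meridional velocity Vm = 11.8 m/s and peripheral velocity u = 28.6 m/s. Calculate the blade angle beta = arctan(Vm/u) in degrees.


beta = arctan(11.8 / 28.6) = 22.4204 degrees


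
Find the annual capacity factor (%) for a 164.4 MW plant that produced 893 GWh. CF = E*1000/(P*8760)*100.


CF = 893 * 1000 / (164.4 * 8760) * 100 = 62.0077 %


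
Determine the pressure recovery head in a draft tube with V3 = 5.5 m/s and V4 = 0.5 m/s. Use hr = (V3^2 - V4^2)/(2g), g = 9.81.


hr = (5.5^2 - 0.5^2) / (2*9.81) = 1.5291 m


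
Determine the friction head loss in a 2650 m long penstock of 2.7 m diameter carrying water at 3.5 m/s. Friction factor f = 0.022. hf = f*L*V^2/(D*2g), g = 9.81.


hf = 0.022 * 2650 * 3.5^2 / (2.7 * 2 * 9.81) = 13.4816 m


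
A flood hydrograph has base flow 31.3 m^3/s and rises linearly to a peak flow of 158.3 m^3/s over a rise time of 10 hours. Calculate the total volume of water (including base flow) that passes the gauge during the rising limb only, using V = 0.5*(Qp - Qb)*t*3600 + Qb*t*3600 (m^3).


V = 0.5*(158.3 - 31.3)*10*3600 + 31.3*10*3600 = 3.4128e+06 m^3


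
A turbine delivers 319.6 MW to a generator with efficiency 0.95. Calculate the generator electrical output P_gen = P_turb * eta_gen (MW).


P_gen = 319.6 * 0.95 = 303.6200 MW


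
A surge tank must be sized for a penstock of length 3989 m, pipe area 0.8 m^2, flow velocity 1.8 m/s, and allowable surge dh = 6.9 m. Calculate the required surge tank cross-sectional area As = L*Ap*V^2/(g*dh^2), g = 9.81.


As = 3989 * 0.8 * 1.8^2 / (9.81 * 6.9^2) = 22.1377 m^2


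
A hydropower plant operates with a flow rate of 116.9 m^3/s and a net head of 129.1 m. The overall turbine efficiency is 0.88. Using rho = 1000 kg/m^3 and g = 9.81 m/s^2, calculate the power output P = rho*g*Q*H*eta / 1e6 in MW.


P = 1000 * 9.81 * 116.9 * 129.1 * 0.88 / 1e6 = 130.2844 MW


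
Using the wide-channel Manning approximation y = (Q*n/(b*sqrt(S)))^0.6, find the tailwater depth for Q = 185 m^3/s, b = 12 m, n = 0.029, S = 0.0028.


y = (185 * 0.029 / (12 * 0.0028^0.5))^0.6 = 3.5982 m


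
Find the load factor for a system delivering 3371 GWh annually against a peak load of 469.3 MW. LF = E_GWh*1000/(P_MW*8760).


LF = 3371 * 1000 / (469.3 * 8760) = 0.8200


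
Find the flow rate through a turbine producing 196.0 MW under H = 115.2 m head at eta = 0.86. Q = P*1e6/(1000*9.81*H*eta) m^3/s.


Q = 196.0 * 1e6 / (1000 * 9.81 * 115.2 * 0.86) = 201.6676 m^3/s


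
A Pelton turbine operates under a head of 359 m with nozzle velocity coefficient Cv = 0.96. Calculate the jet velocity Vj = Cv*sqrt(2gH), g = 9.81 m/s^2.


Vj = 0.96 * sqrt(2*9.81*359) = 80.5690 m/s


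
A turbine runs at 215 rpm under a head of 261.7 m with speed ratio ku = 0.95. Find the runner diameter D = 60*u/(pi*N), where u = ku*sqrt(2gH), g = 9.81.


u = 0.95 * sqrt(2*9.81*261.7) = 68.0730 m/s
D = 60 * 68.0730 / (pi * 215) = 6.0470 m


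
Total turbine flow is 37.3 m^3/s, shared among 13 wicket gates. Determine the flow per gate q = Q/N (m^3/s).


q = 37.3 / 13 = 2.8692 m^3/s


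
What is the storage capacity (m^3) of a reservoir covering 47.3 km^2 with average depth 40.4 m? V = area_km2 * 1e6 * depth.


V = 47.3 * 1e6 * 40.4 = 1.9109e+09 m^3


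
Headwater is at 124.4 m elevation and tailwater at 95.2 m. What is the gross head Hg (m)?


Hg = 124.4 - 95.2 = 29.2000 m


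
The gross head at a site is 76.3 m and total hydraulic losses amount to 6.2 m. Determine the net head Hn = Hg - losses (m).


Hn = 76.3 - 6.2 = 70.1000 m


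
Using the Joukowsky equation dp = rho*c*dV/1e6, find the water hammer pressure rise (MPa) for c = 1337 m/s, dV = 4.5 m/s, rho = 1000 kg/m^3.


dp = 1000 * 1337 * 4.5 / 1e6 = 6.0165 MPa


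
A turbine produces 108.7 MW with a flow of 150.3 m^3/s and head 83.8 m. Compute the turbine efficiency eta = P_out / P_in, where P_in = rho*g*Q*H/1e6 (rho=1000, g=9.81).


P_in = 1000 * 9.81 * 150.3 * 83.8 / 1e6 = 123.5583 MW
eta = 108.7 / 123.5583 = 0.8797


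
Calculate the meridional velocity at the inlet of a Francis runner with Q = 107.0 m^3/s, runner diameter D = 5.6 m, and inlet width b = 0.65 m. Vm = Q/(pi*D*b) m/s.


Vm = 107.0 / (pi * 5.6 * 0.65) = 9.3569 m/s


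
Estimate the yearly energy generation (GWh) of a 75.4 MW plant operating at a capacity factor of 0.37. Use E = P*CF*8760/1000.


E = 75.4 * 0.37 * 8760 / 1000 = 244.3865 GWh


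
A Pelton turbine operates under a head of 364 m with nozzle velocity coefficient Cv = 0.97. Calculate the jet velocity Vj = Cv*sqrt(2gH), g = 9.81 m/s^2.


Vj = 0.97 * sqrt(2*9.81*364) = 81.9732 m/s


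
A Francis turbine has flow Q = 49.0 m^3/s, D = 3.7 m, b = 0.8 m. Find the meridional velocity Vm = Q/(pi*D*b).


Vm = 49.0 / (pi * 3.7 * 0.8) = 5.2693 m/s


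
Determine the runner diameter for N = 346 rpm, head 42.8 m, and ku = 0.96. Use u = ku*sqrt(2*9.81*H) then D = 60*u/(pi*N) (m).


u = 0.96 * sqrt(2*9.81*42.8) = 27.8191 m/s
D = 60 * 27.8191 / (pi * 346) = 1.5356 m


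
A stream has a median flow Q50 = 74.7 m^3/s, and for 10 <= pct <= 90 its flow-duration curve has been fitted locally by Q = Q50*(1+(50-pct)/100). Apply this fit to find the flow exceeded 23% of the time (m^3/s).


Q = 74.7 * (1 + (50 - 23)/100) = 94.8690 m^3/s


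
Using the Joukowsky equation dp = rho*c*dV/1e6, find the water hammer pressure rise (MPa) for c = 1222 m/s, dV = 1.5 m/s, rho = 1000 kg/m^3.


dp = 1000 * 1222 * 1.5 / 1e6 = 1.8330 MPa


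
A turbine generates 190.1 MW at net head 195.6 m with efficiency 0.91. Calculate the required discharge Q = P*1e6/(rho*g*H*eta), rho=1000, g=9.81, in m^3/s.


Q = 190.1 * 1e6 / (1000 * 9.81 * 195.6 * 0.91) = 108.8687 m^3/s


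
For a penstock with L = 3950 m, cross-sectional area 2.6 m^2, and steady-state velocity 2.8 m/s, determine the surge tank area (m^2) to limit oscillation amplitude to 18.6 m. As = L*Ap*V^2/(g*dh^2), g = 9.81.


As = 3950 * 2.6 * 2.8^2 / (9.81 * 18.6^2) = 23.7242 m^2


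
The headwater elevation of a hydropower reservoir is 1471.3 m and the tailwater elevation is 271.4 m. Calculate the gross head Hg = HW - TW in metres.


Hg = 1471.3 - 271.4 = 1199.9000 m


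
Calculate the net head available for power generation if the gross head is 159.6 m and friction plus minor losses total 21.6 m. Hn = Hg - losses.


Hn = 159.6 - 21.6 = 138.0000 m


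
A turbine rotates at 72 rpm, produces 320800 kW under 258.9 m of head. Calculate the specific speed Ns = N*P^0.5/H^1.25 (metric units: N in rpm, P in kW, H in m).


Ns = 72 * 320800^0.5 / 258.9^1.25 = 39.2676


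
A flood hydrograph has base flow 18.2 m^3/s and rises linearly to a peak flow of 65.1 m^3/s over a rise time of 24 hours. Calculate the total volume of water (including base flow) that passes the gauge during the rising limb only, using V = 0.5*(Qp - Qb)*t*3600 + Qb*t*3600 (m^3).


V = 0.5*(65.1 - 18.2)*24*3600 + 18.2*24*3600 = 3.5986e+06 m^3


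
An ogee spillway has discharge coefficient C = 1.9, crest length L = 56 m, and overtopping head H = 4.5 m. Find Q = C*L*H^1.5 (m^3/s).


Q = 1.9 * 56 * 4.5^1.5 = 1015.6882 m^3/s


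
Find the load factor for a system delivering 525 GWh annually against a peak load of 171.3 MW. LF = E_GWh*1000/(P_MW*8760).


LF = 525 * 1000 / (171.3 * 8760) = 0.3499


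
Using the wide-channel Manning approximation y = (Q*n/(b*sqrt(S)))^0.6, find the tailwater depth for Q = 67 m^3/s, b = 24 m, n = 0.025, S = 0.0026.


y = (67 * 0.025 / (24 * 0.0026^0.5))^0.6 = 1.2072 m


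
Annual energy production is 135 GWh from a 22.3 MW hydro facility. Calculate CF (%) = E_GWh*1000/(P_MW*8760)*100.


CF = 135 * 1000 / (22.3 * 8760) * 100 = 69.1074 %


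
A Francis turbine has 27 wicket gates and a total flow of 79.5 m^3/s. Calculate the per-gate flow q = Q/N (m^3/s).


q = 79.5 / 27 = 2.9444 m^3/s


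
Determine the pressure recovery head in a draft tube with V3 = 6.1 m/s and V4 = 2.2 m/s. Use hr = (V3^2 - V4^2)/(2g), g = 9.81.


hr = (6.1^2 - 2.2^2) / (2*9.81) = 1.6498 m


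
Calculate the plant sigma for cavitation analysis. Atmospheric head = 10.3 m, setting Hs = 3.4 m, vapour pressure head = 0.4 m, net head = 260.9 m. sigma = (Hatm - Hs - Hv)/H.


sigma = (10.3 - 3.4 - 0.4) / 260.9 = 0.0249


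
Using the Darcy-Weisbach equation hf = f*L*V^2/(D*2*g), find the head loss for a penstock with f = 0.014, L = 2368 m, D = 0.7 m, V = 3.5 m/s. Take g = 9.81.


hf = 0.014 * 2368 * 3.5^2 / (0.7 * 2 * 9.81) = 29.5698 m


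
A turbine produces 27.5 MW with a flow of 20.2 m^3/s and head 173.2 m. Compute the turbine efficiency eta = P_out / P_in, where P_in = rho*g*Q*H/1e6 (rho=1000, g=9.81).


P_in = 1000 * 9.81 * 20.2 * 173.2 / 1e6 = 34.3217 MW
eta = 27.5 / 34.3217 = 0.8012


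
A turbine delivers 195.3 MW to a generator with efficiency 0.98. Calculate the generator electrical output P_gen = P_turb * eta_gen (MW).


P_gen = 195.3 * 0.98 = 191.3940 MW


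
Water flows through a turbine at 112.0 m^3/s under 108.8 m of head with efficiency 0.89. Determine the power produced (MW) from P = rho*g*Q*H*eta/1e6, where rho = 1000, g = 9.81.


P = 1000 * 9.81 * 112.0 * 108.8 * 0.89 / 1e6 = 106.3913 MW


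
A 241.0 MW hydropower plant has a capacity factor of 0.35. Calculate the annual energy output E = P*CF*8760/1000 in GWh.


E = 241.0 * 0.35 * 8760 / 1000 = 738.9060 GWh


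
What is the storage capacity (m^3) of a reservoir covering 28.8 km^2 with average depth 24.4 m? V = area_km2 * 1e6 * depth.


V = 28.8 * 1e6 * 24.4 = 7.0272e+08 m^3


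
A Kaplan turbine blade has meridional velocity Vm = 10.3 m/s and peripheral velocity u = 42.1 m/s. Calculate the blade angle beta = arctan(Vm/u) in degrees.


beta = arctan(10.3 / 42.1) = 13.7477 degrees


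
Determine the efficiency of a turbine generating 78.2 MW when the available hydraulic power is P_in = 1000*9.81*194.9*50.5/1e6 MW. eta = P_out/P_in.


P_in = 1000 * 9.81 * 194.9 * 50.5 / 1e6 = 96.5544 MW
eta = 78.2 / 96.5544 = 0.8099


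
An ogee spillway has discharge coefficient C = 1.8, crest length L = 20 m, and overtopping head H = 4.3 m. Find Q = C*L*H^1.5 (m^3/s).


Q = 1.8 * 20 * 4.3^1.5 = 321.0001 m^3/s


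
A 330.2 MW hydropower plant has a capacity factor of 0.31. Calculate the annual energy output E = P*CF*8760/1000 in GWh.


E = 330.2 * 0.31 * 8760 / 1000 = 896.6911 GWh


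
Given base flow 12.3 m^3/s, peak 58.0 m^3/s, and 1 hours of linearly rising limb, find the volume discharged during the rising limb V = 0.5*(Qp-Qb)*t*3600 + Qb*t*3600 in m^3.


V = 0.5*(58.0 - 12.3)*1*3600 + 12.3*1*3600 = 126540.0000 m^3


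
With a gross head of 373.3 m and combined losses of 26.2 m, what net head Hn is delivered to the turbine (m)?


Hn = 373.3 - 26.2 = 347.1000 m


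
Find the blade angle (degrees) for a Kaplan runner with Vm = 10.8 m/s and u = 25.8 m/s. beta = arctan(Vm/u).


beta = arctan(10.8 / 25.8) = 22.7144 degrees


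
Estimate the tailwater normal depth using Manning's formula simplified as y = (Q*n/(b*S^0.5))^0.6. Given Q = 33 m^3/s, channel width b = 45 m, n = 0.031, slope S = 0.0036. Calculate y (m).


y = (33 * 0.031 / (45 * 0.0036^0.5))^0.6 = 0.5586 m


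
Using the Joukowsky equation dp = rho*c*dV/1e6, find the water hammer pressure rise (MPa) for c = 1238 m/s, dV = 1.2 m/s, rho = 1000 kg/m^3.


dp = 1000 * 1238 * 1.2 / 1e6 = 1.4856 MPa


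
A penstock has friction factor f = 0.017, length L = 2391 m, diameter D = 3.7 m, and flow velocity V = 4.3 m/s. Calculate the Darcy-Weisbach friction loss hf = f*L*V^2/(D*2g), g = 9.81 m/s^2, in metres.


hf = 0.017 * 2391 * 4.3^2 / (3.7 * 2 * 9.81) = 10.3530 m


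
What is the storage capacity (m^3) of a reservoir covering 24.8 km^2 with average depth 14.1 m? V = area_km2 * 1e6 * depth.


V = 24.8 * 1e6 * 14.1 = 3.4968e+08 m^3


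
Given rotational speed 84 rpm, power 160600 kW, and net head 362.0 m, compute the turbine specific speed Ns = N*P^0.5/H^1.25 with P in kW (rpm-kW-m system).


Ns = 84 * 160600^0.5 / 362.0^1.25 = 21.3190


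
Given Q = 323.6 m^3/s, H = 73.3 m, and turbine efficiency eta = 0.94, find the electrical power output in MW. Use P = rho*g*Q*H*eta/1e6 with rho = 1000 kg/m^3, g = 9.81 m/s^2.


P = 1000 * 9.81 * 323.6 * 73.3 * 0.94 / 1e6 = 218.7305 MW


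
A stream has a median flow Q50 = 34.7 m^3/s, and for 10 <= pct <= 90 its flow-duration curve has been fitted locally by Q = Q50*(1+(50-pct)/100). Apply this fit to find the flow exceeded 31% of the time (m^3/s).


Q = 34.7 * (1 + (50 - 31)/100) = 41.2930 m^3/s


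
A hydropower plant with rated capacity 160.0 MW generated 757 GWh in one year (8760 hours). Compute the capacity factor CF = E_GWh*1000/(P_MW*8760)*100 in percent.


CF = 757 * 1000 / (160.0 * 8760) * 100 = 54.0097 %


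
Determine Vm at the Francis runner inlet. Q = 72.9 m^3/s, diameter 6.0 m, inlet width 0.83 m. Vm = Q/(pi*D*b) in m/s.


Vm = 72.9 / (pi * 6.0 * 0.83) = 4.6596 m/s


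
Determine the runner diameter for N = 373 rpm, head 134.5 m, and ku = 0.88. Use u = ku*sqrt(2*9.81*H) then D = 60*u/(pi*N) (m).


u = 0.88 * sqrt(2*9.81*134.5) = 45.2057 m/s
D = 60 * 45.2057 / (pi * 373) = 2.3147 m


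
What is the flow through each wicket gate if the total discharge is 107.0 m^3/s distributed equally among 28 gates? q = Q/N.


q = 107.0 / 28 = 3.8214 m^3/s


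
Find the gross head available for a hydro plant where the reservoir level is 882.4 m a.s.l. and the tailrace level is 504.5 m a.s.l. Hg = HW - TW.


Hg = 882.4 - 504.5 = 377.9000 m


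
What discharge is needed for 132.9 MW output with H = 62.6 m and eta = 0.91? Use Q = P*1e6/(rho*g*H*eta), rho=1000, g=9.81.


Q = 132.9 * 1e6 / (1000 * 9.81 * 62.6 * 0.91) = 237.8155 m^3/s


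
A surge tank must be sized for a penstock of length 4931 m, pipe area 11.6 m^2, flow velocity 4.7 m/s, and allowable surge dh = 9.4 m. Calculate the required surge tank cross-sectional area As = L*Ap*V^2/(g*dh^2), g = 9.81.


As = 4931 * 11.6 * 4.7^2 / (9.81 * 9.4^2) = 1457.6860 m^2


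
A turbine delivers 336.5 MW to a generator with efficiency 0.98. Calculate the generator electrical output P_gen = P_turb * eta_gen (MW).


P_gen = 336.5 * 0.98 = 329.7700 MW


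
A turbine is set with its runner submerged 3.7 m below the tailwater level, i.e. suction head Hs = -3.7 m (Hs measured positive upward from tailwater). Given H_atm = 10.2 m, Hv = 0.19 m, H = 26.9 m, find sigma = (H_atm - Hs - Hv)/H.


sigma = (10.2 - (-3.7) - 0.19) / 26.9 = 0.5097


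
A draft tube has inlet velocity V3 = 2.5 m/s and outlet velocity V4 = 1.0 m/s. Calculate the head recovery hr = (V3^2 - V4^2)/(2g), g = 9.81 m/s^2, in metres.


hr = (2.5^2 - 1.0^2) / (2*9.81) = 0.2676 m


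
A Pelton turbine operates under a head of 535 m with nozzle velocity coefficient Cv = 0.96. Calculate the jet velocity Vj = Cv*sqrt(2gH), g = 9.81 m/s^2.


Vj = 0.96 * sqrt(2*9.81*535) = 98.3553 m/s


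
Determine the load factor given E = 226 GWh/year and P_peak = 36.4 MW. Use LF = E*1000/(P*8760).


LF = 226 * 1000 / (36.4 * 8760) = 0.7088


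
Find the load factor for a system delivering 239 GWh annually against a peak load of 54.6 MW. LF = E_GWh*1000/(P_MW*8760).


LF = 239 * 1000 / (54.6 * 8760) = 0.4997


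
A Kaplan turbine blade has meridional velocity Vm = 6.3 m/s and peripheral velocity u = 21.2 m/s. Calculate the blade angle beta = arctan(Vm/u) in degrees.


beta = arctan(6.3 / 21.2) = 16.5504 degrees


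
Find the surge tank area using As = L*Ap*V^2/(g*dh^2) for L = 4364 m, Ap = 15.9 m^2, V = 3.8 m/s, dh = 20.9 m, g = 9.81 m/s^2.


As = 4364 * 15.9 * 3.8^2 / (9.81 * 20.9^2) = 233.8231 m^2


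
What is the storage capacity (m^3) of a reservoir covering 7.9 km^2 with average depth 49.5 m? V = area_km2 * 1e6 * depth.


V = 7.9 * 1e6 * 49.5 = 3.9105e+08 m^3


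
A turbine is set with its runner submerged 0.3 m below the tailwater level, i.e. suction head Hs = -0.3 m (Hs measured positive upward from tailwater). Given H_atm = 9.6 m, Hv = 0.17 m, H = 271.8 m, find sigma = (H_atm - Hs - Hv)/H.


sigma = (9.6 - (-0.3) - 0.17) / 271.8 = 0.0358


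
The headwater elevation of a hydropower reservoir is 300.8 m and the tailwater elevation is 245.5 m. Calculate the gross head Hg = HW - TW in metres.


Hg = 300.8 - 245.5 = 55.3000 m


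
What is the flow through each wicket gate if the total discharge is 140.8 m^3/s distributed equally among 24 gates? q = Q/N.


q = 140.8 / 24 = 5.8667 m^3/s


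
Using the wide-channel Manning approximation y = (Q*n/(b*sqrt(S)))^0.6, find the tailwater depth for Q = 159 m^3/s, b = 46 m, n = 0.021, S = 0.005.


y = (159 * 0.021 / (46 * 0.005^0.5))^0.6 = 1.0158 m


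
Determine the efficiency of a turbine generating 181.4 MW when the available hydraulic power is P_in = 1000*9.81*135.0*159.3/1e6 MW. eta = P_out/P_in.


P_in = 1000 * 9.81 * 135.0 * 159.3 / 1e6 = 210.9690 MW
eta = 181.4 / 210.9690 = 0.8598


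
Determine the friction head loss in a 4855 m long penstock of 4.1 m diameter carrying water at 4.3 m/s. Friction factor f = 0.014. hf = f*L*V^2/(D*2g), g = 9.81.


hf = 0.014 * 4855 * 4.3^2 / (4.1 * 2 * 9.81) = 15.6232 m


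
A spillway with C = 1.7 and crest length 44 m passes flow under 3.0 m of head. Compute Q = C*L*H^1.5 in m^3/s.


Q = 1.7 * 44 * 3.0^1.5 = 388.6722 m^3/s


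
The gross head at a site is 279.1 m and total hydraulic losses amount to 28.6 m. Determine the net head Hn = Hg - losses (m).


Hn = 279.1 - 28.6 = 250.5000 m


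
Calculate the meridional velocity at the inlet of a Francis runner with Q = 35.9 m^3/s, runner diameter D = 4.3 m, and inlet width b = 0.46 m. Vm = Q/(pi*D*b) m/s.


Vm = 35.9 / (pi * 4.3 * 0.46) = 5.7772 m/s


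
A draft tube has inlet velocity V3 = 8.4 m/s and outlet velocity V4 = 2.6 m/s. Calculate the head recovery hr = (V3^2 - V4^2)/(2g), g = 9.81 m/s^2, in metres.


hr = (8.4^2 - 2.6^2) / (2*9.81) = 3.2518 m


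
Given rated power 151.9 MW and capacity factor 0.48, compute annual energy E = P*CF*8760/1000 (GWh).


E = 151.9 * 0.48 * 8760 / 1000 = 638.7091 GWh


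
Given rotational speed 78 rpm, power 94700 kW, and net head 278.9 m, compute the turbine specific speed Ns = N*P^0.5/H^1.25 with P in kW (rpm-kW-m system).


Ns = 78 * 94700^0.5 / 278.9^1.25 = 21.0600


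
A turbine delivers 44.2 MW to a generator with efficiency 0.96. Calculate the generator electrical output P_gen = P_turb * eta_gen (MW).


P_gen = 44.2 * 0.96 = 42.4320 MW


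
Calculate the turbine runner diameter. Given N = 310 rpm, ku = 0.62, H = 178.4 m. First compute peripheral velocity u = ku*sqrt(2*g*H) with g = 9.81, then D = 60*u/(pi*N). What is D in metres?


u = 0.62 * sqrt(2*9.81*178.4) = 36.6808 m/s
D = 60 * 36.6808 / (pi * 310) = 2.2598 m


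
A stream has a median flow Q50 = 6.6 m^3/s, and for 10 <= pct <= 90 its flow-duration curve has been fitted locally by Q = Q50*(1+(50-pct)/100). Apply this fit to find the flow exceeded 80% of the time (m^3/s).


Q = 6.6 * (1 + (50 - 80)/100) = 4.6200 m^3/s


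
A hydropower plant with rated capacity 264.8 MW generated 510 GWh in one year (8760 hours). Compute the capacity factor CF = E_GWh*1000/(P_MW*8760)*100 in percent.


CF = 510 * 1000 / (264.8 * 8760) * 100 = 21.9861 %


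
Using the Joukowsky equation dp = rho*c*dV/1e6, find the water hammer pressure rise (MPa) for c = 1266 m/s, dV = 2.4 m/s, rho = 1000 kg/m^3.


dp = 1000 * 1266 * 2.4 / 1e6 = 3.0384 MPa


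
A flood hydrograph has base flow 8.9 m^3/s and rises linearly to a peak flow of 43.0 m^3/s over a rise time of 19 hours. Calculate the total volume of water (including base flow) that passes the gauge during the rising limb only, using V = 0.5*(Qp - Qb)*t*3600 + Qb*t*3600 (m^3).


V = 0.5*(43.0 - 8.9)*19*3600 + 8.9*19*3600 = 1.7750e+06 m^3


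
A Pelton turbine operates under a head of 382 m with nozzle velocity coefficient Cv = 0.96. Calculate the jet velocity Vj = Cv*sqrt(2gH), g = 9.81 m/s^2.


Vj = 0.96 * sqrt(2*9.81*382) = 83.1098 m/s


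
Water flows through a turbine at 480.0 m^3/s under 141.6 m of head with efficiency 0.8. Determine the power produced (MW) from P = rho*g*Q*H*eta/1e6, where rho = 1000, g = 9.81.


P = 1000 * 9.81 * 480.0 * 141.6 * 0.8 / 1e6 = 533.4129 MW


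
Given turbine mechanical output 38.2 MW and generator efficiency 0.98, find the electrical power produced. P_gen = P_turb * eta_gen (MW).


P_gen = 38.2 * 0.98 = 37.4360 MW


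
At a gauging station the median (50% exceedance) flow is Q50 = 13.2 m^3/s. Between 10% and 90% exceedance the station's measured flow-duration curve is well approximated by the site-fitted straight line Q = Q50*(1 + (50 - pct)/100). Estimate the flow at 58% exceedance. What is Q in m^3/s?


Q = 13.2 * (1 + (50 - 58)/100) = 12.1440 m^3/s


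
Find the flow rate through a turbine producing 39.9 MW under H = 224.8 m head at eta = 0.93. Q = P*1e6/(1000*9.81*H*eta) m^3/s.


Q = 39.9 * 1e6 / (1000 * 9.81 * 224.8 * 0.93) = 19.4547 m^3/s


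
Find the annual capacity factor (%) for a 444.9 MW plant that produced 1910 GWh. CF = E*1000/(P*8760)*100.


CF = 1910 * 1000 / (444.9 * 8760) * 100 = 49.0080 %


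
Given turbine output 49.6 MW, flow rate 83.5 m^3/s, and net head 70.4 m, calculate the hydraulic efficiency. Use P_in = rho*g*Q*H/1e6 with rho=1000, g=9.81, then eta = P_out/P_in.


P_in = 1000 * 9.81 * 83.5 * 70.4 / 1e6 = 57.6671 MW
eta = 49.6 / 57.6671 = 0.8601


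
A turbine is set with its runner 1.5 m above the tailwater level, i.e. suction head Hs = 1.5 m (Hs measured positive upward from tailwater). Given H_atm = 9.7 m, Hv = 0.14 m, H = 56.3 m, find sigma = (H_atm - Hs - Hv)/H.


sigma = (9.7 - 1.5 - 0.14) / 56.3 = 0.1432


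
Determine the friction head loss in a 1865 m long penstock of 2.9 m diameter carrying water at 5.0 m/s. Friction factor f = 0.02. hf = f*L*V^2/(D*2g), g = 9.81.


hf = 0.02 * 1865 * 5.0^2 / (2.9 * 2 * 9.81) = 16.3890 m


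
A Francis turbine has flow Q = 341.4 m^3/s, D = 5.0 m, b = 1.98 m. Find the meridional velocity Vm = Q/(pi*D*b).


Vm = 341.4 / (pi * 5.0 * 1.98) = 10.9769 m/s


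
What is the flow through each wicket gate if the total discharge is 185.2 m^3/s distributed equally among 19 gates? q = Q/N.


q = 185.2 / 19 = 9.7474 m^3/s


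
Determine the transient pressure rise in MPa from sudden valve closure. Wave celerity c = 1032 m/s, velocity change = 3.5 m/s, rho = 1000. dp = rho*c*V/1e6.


dp = 1000 * 1032 * 3.5 / 1e6 = 3.6120 MPa


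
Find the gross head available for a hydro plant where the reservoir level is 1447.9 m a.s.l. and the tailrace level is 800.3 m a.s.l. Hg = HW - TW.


Hg = 1447.9 - 800.3 = 647.6000 m


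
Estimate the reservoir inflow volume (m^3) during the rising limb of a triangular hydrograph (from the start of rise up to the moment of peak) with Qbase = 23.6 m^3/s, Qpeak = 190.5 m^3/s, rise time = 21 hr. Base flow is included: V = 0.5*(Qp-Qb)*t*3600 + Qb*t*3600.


V = 0.5*(190.5 - 23.6)*21*3600 + 23.6*21*3600 = 8.0930e+06 m^3


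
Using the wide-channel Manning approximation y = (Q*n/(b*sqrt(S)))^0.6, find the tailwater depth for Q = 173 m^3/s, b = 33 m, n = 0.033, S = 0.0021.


y = (173 * 0.033 / (33 * 0.0021^0.5))^0.6 = 2.2190 m


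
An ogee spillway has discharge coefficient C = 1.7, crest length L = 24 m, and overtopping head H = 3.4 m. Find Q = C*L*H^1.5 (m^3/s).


Q = 1.7 * 24 * 3.4^1.5 = 255.7870 m^3/s


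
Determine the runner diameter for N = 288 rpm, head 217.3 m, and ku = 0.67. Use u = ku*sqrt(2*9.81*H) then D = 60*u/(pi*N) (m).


u = 0.67 * sqrt(2*9.81*217.3) = 43.7476 m/s
D = 60 * 43.7476 / (pi * 288) = 2.9011 m


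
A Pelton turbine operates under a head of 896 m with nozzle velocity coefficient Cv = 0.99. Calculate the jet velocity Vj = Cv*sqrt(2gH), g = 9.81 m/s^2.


Vj = 0.99 * sqrt(2*9.81*896) = 131.2619 m/s


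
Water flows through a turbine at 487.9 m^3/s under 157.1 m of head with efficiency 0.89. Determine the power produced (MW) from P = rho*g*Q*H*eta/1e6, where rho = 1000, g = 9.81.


P = 1000 * 9.81 * 487.9 * 157.1 * 0.89 / 1e6 = 669.2155 MW


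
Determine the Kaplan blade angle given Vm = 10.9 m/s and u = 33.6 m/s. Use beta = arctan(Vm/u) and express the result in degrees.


beta = arctan(10.9 / 33.6) = 17.9733 degrees


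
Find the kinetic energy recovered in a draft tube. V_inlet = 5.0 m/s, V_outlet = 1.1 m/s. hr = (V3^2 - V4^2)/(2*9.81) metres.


hr = (5.0^2 - 1.1^2) / (2*9.81) = 1.2125 m
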